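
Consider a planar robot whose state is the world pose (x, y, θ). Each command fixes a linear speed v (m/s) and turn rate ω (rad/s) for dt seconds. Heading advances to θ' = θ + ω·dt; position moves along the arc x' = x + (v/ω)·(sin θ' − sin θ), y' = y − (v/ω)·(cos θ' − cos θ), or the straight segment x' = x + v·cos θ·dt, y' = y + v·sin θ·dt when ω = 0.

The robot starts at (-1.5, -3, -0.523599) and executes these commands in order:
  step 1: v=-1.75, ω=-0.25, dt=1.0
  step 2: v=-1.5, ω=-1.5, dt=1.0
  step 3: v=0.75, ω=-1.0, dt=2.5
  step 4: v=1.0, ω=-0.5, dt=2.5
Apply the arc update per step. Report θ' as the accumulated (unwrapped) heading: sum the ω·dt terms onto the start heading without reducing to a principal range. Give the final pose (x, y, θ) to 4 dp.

step 1: θ'=-0.7736 (R=7.0000) → pose (-2.8910, -1.9456, -0.7736)
step 2: θ'=-2.2736 (R=1.0000) → pose (-2.9553, -0.5839, -2.2736)
step 3: θ'=-4.7736 (R=-0.7500) → pose (-4.2762, -0.0532, -4.7736)
step 4: θ'=-6.0236 (R=-2.0000) → pose (-2.7933, 1.7574, -6.0236)

(-2.7933, 1.7574, -6.0236)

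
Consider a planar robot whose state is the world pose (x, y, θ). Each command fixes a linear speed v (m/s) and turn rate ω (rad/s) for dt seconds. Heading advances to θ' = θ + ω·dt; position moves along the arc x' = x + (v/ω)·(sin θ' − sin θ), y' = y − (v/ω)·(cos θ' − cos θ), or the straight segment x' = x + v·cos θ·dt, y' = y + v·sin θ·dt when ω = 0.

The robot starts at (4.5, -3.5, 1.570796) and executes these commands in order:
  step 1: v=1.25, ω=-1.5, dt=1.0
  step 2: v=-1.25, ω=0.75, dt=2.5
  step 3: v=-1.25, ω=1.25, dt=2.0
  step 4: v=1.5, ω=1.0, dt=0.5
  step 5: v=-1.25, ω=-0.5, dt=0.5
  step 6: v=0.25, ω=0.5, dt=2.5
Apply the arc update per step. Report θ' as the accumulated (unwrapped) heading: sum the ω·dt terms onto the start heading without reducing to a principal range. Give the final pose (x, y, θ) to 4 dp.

(5.9913, -5.4414, 5.9458)

step 1: θ'=0.0708 (R=-0.8333) → pose (5.2744, -2.6688, 0.0708)
step 2: θ'=1.9458 (R=-1.6667) → pose (3.8414, -4.9417, 1.9458)
step 3: θ'=4.4458 (R=-1.0000) → pose (5.7366, -4.8389, 4.4458)
step 4: θ'=4.9458 (R=1.5000) → pose (5.7243, -5.5810, 4.9458)
step 5: θ'=4.6958 (R=2.5000) → pose (5.6569, -4.9613, 4.6958)
step 6: θ'=5.9458 (R=0.5000) → pose (5.9913, -5.4414, 5.9458)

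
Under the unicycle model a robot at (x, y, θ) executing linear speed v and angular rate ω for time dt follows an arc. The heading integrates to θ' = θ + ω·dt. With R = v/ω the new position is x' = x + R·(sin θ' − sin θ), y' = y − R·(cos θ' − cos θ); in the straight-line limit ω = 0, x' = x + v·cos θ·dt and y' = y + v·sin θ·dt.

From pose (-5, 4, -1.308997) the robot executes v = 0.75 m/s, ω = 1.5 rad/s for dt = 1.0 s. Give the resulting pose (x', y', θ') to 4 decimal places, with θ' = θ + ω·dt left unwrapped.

(-4.4221, 3.6385, 0.1910)

θ' = -1.3090 + 1.5·1.0 = 0.1910
R = v/ω = 0.75/1.5 = 0.5000
x' = -5 + 0.5000·(sin 0.1910 − sin -1.3090) = -4.4221
y' = 4 − 0.5000·(cos 0.1910 − cos -1.3090) = 3.6385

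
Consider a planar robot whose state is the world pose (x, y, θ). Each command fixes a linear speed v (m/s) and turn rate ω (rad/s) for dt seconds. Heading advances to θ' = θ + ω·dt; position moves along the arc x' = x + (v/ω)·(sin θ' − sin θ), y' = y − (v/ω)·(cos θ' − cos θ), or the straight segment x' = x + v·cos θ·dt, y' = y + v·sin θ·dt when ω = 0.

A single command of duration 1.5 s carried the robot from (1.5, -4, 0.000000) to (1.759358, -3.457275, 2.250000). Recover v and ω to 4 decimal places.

Δθ = 2.250000 − 0.000000 = 2.250000
ω = Δθ/dt = 2.250000/1.5 = 1.5000
R = −Δy/(cos θ' − cos θ) = 0.3333
v = R·ω = 0.3333·1.5000 = 0.5000

v = 0.5000, ω = 1.5000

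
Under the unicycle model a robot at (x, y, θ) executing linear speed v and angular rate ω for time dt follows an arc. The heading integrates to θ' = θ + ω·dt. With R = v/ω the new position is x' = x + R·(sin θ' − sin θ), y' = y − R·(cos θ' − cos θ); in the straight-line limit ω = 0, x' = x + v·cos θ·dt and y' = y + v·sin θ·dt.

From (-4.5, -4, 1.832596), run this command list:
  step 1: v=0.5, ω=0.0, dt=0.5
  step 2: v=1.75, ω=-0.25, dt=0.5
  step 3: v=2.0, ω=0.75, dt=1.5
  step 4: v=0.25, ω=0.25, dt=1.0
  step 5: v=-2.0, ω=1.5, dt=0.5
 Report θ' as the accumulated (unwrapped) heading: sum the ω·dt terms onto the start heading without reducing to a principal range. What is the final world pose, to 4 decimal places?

step 1: θ'=1.8326 (straight) → pose (-4.5647, -3.7585, 1.8326)
step 2: θ'=1.7076 (R=-7.0000) → pose (-4.7378, -2.9014, 1.7076)
step 3: θ'=2.8326 (R=2.6667) → pose (-6.5686, -0.7247, 2.8326)
step 4: θ'=3.0826 (R=1.0000) → pose (-6.8138, -0.6791, 3.0826)
step 5: θ'=3.8326 (R=-1.3333) → pose (-5.8854, -0.3755, 3.8326)

(-5.8854, -0.3755, 3.8326)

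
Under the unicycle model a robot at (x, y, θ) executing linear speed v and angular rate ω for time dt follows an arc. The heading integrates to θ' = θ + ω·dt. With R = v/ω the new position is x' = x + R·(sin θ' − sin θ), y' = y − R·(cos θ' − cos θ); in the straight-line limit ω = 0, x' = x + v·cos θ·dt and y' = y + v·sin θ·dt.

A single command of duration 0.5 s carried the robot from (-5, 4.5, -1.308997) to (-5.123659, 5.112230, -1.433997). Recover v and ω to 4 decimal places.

v = -1.2500, ω = -0.2500

Δθ = -1.433997 − -1.308997 = -0.125000
ω = Δθ/dt = -0.125000/0.5 = -0.2500
R = −Δy/(cos θ' − cos θ) = 5.0000
v = R·ω = 5.0000·-0.2500 = -1.2500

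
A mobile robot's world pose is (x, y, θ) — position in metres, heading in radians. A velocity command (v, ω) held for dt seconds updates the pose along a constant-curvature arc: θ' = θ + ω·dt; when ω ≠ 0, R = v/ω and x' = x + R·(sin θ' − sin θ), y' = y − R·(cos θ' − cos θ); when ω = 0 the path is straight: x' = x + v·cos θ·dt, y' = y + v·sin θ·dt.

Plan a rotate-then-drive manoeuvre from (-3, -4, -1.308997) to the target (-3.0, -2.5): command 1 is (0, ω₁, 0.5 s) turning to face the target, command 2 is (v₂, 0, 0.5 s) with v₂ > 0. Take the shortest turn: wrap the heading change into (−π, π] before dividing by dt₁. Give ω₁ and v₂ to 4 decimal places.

ω₁ = 5.7596, v₂ = 3.0000

heading to target = atan2(-2.5−-4, -3−-3) = 1.5708
Δθ = wrap(1.5708 − -1.3090) = 2.8798; ω₁ = Δθ/dt₁ = 5.7596
distance = √((-3−-3)² + (-2.5−-4)²) = 1.5000; v₂ = distance/dt₂ = 3.0000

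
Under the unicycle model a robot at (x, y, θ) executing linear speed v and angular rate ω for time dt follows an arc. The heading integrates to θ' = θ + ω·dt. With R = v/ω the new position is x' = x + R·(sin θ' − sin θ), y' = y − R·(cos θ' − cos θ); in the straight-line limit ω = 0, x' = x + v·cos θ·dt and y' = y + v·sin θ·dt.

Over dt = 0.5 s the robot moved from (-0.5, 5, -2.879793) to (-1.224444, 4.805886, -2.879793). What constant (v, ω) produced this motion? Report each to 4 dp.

v = 1.5000, ω = 0.0000

Δθ = -2.879793 − -2.879793 = 0.000000
ω = Δθ/dt = 0.000000/0.5 = 0.0000
ω = 0 → v = (Δx·cos θ + Δy·sin θ)/dt = 1.5000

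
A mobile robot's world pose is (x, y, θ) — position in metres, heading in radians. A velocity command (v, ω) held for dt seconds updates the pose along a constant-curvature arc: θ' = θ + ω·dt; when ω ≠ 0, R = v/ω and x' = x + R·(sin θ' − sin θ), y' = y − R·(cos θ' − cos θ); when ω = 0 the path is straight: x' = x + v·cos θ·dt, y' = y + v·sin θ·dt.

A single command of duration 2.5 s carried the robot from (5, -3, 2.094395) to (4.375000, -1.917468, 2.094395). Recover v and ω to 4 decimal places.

v = 0.5000, ω = 0.0000

Δθ = 2.094395 − 2.094395 = 0.000000
ω = Δθ/dt = 0.000000/2.5 = 0.0000
ω = 0 → v = (Δx·cos θ + Δy·sin θ)/dt = 0.5000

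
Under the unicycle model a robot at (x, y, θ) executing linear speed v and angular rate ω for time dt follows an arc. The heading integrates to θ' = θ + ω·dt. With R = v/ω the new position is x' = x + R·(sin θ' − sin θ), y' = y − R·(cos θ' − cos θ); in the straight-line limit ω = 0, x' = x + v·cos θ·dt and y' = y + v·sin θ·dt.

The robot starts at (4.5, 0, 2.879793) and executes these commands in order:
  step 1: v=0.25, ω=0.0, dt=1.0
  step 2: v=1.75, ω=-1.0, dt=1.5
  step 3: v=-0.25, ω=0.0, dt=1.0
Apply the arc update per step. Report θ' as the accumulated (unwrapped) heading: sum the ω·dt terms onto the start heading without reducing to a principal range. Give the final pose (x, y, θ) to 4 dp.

step 1: θ'=2.8798 (straight) → pose (4.2585, 0.0647, 2.8798)
step 2: θ'=1.3798 (R=-1.7500) → pose (2.9933, 2.0873, 1.3798)
step 3: θ'=1.3798 (straight) → pose (2.9458, 1.8418, 1.3798)

(2.9458, 1.8418, 1.3798)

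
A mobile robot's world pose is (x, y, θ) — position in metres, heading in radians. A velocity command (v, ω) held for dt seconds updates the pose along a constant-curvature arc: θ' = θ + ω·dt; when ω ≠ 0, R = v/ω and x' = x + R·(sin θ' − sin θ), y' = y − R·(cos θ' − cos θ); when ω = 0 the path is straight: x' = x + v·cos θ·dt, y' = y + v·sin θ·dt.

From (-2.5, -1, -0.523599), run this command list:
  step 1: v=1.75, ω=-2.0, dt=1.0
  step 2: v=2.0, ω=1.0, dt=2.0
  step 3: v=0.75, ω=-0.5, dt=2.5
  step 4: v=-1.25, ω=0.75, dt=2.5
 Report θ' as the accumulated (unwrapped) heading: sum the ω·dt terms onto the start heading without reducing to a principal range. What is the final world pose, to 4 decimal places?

(-3.3537, -5.4404, 0.1014)

step 1: θ'=-2.5236 (R=-0.8750) → pose (-2.4305, -2.4709, -2.5236)
step 2: θ'=-0.5236 (R=2.0000) → pose (-2.2717, -5.8331, -0.5236)
step 3: θ'=-1.7736 (R=-1.5000) → pose (-1.5525, -7.4342, -1.7736)
step 4: θ'=0.1014 (R=-1.6667) → pose (-3.3537, -5.4404, 0.1014)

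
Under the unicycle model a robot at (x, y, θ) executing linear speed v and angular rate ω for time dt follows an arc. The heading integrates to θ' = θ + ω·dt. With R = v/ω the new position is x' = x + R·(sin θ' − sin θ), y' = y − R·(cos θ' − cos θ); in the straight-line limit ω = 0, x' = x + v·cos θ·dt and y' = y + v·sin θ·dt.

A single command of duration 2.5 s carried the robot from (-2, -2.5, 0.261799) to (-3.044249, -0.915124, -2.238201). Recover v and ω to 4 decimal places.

v = -1.0000, ω = -1.0000

Δθ = -2.238201 − 0.261799 = -2.500000
ω = Δθ/dt = -2.500000/2.5 = -1.0000
R = −Δy/(cos θ' − cos θ) = 1.0000
v = R·ω = 1.0000·-1.0000 = -1.0000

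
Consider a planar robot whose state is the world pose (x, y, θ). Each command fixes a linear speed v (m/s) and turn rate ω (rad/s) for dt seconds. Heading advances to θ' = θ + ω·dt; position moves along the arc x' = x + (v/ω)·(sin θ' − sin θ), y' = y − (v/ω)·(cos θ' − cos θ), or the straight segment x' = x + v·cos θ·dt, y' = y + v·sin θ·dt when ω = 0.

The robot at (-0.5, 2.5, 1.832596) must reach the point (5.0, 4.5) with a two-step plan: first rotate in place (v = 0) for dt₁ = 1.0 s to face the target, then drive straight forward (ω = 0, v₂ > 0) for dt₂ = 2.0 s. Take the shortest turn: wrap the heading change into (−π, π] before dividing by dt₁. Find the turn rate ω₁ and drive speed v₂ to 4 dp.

ω₁ = -1.4838, v₂ = 2.9262

heading to target = atan2(4.5−2.5, 5−-0.5) = 0.3488
Δθ = wrap(0.3488 − 1.8326) = -1.4838; ω₁ = Δθ/dt₁ = -1.4838
distance = √((5−-0.5)² + (4.5−2.5)²) = 5.8523; v₂ = distance/dt₂ = 2.9262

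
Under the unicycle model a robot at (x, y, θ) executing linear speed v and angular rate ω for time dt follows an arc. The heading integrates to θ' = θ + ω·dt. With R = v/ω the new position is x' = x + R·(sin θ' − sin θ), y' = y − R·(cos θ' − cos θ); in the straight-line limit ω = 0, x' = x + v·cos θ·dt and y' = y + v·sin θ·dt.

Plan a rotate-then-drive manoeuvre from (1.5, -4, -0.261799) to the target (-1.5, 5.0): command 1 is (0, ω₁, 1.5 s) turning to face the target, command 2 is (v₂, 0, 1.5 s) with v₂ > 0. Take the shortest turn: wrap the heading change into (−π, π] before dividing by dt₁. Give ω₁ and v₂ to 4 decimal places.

heading to target = atan2(5−-4, -1.5−1.5) = 1.8925
Δθ = wrap(1.8925 − -0.2618) = 2.1543; ω₁ = Δθ/dt₁ = 1.4362
distance = √((-1.5−1.5)² + (5−-4)²) = 9.4868; v₂ = distance/dt₂ = 6.3246

ω₁ = 1.4362, v₂ = 6.3246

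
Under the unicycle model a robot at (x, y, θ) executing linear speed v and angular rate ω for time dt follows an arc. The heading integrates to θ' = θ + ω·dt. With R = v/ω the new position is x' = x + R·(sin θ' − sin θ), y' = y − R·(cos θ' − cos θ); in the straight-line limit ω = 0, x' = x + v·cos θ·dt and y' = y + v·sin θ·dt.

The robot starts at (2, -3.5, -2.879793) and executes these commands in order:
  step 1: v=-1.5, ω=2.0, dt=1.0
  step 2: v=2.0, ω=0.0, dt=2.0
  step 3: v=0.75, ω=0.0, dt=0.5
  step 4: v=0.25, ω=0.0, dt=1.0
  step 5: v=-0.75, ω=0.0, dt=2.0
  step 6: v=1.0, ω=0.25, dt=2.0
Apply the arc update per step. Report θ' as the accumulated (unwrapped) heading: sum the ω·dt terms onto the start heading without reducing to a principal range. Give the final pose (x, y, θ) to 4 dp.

(5.9750, -5.8714, -0.3798)

step 1: θ'=-0.8798 (R=-0.7500) → pose (2.3838, -2.2976, -0.8798)
step 2: θ'=-0.8798 (straight) → pose (4.9331, -5.3800, -0.8798)
step 3: θ'=-0.8798 (straight) → pose (5.1721, -5.6690, -0.8798)
step 4: θ'=-0.8798 (straight) → pose (5.3314, -5.8616, -0.8798)
step 5: θ'=-0.8798 (straight) → pose (4.3754, -4.7057, -0.8798)
step 6: θ'=-0.3798 (R=4.0000) → pose (5.9750, -5.8714, -0.3798)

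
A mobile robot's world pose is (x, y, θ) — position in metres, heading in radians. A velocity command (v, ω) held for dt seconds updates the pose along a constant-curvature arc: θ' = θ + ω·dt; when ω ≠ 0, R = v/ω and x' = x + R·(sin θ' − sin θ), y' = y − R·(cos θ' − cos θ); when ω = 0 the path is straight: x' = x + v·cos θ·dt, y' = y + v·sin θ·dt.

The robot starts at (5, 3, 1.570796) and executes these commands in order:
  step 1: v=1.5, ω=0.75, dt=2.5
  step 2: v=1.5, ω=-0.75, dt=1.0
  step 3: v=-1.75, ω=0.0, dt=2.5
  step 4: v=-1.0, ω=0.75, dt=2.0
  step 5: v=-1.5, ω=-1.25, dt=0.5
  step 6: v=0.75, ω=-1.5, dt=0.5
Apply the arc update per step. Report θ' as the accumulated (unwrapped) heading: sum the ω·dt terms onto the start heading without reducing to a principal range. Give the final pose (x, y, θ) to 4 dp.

step 1: θ'=3.4458 (R=2.0000) → pose (2.4009, 4.9082, 3.4458)
step 2: θ'=2.6958 (R=-2.0000) → pose (0.9395, 5.0118, 2.6958)
step 3: θ'=2.6958 (straight) → pose (4.8869, 3.1254, 2.6958)
step 4: θ'=4.1958 (R=-1.3333) → pose (6.6212, 3.6699, 4.1958)
step 5: θ'=3.5708 (R=1.2000) → pose (7.1652, 4.1683, 3.5708)
step 6: θ'=2.8208 (R=-0.5000) → pose (6.7995, 4.1485, 2.8208)

(6.7995, 4.1485, 2.8208)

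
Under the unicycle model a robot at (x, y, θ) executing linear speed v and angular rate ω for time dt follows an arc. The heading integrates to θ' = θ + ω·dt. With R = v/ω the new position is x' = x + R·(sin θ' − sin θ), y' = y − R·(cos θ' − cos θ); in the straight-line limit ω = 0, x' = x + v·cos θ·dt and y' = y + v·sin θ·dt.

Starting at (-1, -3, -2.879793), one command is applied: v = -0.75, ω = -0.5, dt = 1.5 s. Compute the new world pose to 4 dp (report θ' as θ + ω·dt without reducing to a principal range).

(0.0918, -3.1241, -3.6298)

θ' = -2.8798 + -0.5·1.5 = -3.6298
R = v/ω = -0.75/-0.5 = 1.5000
x' = -1 + 1.5000·(sin -3.6298 − sin -2.8798) = 0.0918
y' = -3 − 1.5000·(cos -3.6298 − cos -2.8798) = -3.1241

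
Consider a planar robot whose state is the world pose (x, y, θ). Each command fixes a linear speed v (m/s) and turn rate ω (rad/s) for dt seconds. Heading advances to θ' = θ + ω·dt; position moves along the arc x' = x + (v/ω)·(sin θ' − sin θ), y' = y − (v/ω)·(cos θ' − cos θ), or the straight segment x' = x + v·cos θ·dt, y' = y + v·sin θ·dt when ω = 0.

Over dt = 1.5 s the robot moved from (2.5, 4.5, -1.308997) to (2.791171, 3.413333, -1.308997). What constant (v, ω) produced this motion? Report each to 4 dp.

v = 0.7500, ω = 0.0000

Δθ = -1.308997 − -1.308997 = 0.000000
ω = Δθ/dt = 0.000000/1.5 = 0.0000
ω = 0 → v = (Δx·cos θ + Δy·sin θ)/dt = 0.7500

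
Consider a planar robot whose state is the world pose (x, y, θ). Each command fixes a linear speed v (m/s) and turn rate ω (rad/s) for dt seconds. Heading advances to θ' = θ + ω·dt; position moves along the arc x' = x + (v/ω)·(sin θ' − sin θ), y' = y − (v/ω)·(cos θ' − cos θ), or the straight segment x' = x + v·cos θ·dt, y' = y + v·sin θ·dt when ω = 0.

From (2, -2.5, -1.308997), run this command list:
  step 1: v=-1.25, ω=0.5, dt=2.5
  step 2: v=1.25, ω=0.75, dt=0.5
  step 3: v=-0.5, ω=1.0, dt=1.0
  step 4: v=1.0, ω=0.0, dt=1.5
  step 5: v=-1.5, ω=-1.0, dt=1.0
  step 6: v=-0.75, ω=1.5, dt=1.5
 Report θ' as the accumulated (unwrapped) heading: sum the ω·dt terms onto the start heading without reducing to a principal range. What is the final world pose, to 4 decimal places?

step 1: θ'=-0.0590 (R=-2.5000) → pose (-0.2674, -0.6514, -0.0590)
step 2: θ'=0.3160 (R=1.6667) → pose (0.3488, -0.5718, 0.3160)
step 3: θ'=1.3160 (R=-0.5000) → pose (0.0203, -0.9210, 1.3160)
step 4: θ'=1.3160 (straight) → pose (0.3984, 0.5306, 1.3160)
step 5: θ'=0.3160 (R=1.5000) → pose (-0.5870, -0.5171, 0.3160)
step 6: θ'=2.5660 (R=-0.5000) → pose (-0.7038, -1.4118, 2.5660)

(-0.7038, -1.4118, 2.5660)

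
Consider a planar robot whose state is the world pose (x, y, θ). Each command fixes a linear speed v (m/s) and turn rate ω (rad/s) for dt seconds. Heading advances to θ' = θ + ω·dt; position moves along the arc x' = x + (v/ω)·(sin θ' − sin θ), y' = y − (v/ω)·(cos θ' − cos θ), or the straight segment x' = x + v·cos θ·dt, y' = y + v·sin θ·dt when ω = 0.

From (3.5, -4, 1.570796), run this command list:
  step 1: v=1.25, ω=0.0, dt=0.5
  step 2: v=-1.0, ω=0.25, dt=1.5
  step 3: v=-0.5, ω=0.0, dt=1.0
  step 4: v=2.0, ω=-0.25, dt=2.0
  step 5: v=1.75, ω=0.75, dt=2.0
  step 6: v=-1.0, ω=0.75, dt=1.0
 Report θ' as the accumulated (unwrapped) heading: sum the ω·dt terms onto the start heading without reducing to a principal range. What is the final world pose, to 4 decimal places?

(2.5675, 1.3760, 3.6958)

step 1: θ'=1.5708 (straight) → pose (3.5000, -3.3750, 1.5708)
step 2: θ'=1.9458 (R=-4.0000) → pose (3.7780, -4.8401, 1.9458)
step 3: θ'=1.9458 (straight) → pose (3.9611, -5.3053, 1.9458)
step 4: θ'=1.4458 (R=-8.0000) → pose (3.4676, -1.3778, 1.4458)
step 5: θ'=2.9458 (R=2.3333) → pose (1.6064, 1.2019, 2.9458)
step 6: θ'=3.6958 (R=-1.3333) → pose (2.5675, 1.3760, 3.6958)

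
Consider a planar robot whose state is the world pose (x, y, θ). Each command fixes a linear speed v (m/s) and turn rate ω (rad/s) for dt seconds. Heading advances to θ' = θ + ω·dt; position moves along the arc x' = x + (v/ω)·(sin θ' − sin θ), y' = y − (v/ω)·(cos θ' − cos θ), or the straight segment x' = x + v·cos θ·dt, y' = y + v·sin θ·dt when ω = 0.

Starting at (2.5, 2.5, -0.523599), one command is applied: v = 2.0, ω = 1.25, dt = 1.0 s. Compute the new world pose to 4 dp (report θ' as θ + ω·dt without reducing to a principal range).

(4.3627, 2.6895, 0.7264)

θ' = -0.5236 + 1.25·1.0 = 0.7264
R = v/ω = 2.0/1.25 = 1.6000
x' = 2.5 + 1.6000·(sin 0.7264 − sin -0.5236) = 4.3627
y' = 2.5 − 1.6000·(cos 0.7264 − cos -0.5236) = 2.6895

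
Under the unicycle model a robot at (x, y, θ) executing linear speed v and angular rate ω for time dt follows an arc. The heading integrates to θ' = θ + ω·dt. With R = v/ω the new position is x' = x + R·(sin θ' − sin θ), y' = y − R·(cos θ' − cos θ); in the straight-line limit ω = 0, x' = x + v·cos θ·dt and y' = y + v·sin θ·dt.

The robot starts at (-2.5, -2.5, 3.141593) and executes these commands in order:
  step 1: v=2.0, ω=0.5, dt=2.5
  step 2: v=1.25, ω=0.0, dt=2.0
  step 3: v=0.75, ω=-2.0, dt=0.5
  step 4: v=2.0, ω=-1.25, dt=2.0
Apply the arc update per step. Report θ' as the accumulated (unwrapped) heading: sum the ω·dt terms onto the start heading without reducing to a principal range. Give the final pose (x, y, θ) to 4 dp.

(-8.9881, -5.3009, 0.8916)

step 1: θ'=4.3916 (R=4.0000) → pose (-6.2959, -5.2387, 4.3916)
step 2: θ'=4.3916 (straight) → pose (-7.0842, -7.6112, 4.3916)
step 3: θ'=3.3916 (R=-0.3750) → pose (-7.3473, -7.8563, 3.3916)
step 4: θ'=0.8916 (R=-1.6000) → pose (-8.9881, -5.3009, 0.8916)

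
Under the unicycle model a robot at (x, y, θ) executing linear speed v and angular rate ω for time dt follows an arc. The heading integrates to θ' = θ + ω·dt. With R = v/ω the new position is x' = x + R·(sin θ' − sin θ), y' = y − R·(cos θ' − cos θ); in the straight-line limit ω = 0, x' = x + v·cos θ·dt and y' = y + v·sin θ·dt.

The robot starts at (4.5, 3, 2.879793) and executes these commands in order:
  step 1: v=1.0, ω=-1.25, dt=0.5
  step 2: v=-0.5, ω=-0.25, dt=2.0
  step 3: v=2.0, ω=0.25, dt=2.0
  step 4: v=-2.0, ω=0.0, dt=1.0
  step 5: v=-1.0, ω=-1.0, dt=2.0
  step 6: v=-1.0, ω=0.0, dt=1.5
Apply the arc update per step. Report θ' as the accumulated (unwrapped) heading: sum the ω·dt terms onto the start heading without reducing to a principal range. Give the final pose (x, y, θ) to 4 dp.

(2.1278, 2.4331, 0.2548)

step 1: θ'=2.2548 (R=-0.8000) → pose (4.0870, 3.2672, 2.2548)
step 2: θ'=1.7548 (R=2.0000) → pose (4.5031, 2.3694, 1.7548)
step 3: θ'=2.2548 (R=8.0000) → pose (2.8386, 5.9608, 2.2548)
step 4: θ'=2.2548 (straight) → pose (4.1024, 4.4107, 2.2548)
step 5: θ'=0.2548 (R=1.0000) → pose (3.5794, 2.8111, 0.2548)
step 6: θ'=0.2548 (straight) → pose (2.1278, 2.4331, 0.2548)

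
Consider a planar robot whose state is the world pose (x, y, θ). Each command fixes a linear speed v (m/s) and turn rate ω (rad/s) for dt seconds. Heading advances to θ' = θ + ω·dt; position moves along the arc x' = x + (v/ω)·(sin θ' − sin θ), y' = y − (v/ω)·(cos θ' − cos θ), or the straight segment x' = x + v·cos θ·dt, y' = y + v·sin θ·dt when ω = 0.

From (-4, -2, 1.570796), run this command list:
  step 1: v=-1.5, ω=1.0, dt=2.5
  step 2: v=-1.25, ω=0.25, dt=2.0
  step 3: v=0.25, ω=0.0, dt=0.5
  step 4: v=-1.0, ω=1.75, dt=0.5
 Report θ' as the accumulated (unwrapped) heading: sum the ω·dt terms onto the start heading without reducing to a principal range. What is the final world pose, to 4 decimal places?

(-0.5129, -0.2715, 5.4458)

step 1: θ'=4.0708 (R=-1.5000) → pose (-1.2983, -2.8977, 4.0708)
step 2: θ'=4.5708 (R=-5.0000) → pose (-0.3540, -0.6109, 4.5708)
step 3: θ'=4.5708 (straight) → pose (-0.3717, -0.7347, 4.5708)
step 4: θ'=5.4458 (R=-0.5714) → pose (-0.5129, -0.2715, 5.4458)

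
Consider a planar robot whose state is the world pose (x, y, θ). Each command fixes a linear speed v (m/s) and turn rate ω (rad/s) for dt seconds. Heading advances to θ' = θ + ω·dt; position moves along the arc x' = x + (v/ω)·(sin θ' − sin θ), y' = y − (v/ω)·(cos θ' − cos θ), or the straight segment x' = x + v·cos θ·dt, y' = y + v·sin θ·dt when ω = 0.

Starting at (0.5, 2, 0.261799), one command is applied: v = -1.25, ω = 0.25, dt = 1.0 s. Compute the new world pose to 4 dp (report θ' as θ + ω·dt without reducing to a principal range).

θ' = 0.2618 + 0.25·1.0 = 0.5118
R = v/ω = -1.25/0.25 = -5.0000
x' = 0.5 + -5.0000·(sin 0.5118 − sin 0.2618) = -0.6546
y' = 2 − -5.0000·(cos 0.5118 − cos 0.2618) = 1.5297

(-0.6546, 1.5297, 0.5118)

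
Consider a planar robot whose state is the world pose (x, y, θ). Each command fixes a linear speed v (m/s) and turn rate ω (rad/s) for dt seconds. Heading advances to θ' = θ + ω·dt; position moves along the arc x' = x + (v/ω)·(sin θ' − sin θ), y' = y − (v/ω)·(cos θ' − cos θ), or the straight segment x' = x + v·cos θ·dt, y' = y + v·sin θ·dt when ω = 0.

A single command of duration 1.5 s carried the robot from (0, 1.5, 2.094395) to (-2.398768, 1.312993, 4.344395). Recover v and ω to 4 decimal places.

v = 2.0000, ω = 1.5000

Δθ = 4.344395 − 2.094395 = 2.250000
ω = Δθ/dt = 2.250000/1.5 = 1.5000
R = Δx/(sin θ' − sin θ) = 1.3333
v = R·ω = 1.3333·1.5000 = 2.0000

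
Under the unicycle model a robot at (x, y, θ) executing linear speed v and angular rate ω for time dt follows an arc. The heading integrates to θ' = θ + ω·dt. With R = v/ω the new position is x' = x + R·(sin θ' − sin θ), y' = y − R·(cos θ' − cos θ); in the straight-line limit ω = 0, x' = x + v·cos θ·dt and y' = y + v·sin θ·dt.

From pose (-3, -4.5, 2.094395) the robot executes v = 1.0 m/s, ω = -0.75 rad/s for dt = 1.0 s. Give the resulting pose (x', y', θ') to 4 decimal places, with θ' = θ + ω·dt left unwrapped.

θ' = 2.0944 + -0.75·1.0 = 1.3444
R = v/ω = 1.0/-0.75 = -1.3333
x' = -3 + -1.3333·(sin 1.3444 − sin 2.0944) = -3.1446
y' = -4.5 − -1.3333·(cos 1.3444 − cos 2.0944) = -3.5340

(-3.1446, -3.5340, 1.3444)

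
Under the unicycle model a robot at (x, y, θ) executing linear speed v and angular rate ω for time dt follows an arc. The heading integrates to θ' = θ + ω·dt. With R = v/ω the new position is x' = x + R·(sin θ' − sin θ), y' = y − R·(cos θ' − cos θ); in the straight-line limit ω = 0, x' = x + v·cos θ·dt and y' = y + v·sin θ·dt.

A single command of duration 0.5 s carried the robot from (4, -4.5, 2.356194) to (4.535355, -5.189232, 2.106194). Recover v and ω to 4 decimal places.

Δθ = 2.106194 − 2.356194 = -0.250000
ω = Δθ/dt = -0.250000/0.5 = -0.5000
R = −Δy/(cos θ' − cos θ) = 3.5000
v = R·ω = 3.5000·-0.5000 = -1.7500

v = -1.7500, ω = -0.5000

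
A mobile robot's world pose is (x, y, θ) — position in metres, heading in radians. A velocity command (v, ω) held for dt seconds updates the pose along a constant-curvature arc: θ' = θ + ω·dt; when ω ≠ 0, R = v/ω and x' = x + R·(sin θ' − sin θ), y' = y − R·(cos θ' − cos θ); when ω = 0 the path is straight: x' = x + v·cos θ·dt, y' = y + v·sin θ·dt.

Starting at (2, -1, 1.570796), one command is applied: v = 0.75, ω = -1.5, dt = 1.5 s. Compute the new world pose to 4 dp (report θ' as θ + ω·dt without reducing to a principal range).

θ' = 1.5708 + -1.5·1.5 = -0.6792
R = v/ω = 0.75/-1.5 = -0.5000
x' = 2 + -0.5000·(sin -0.6792 − sin 1.5708) = 2.8141
y' = -1 − -0.5000·(cos -0.6792 − cos 1.5708) = -0.6110

(2.8141, -0.6110, -0.6792)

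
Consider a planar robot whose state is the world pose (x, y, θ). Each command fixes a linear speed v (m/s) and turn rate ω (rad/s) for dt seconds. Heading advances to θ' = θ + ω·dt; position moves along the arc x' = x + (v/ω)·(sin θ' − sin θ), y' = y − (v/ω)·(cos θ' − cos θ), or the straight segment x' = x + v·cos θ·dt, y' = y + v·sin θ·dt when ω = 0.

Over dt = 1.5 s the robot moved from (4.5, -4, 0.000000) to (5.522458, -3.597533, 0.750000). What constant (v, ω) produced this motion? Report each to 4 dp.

v = 0.7500, ω = 0.5000

Δθ = 0.750000 − 0.000000 = 0.750000
ω = Δθ/dt = 0.750000/1.5 = 0.5000
R = Δx/(sin θ' − sin θ) = 1.5000
v = R·ω = 1.5000·0.5000 = 0.7500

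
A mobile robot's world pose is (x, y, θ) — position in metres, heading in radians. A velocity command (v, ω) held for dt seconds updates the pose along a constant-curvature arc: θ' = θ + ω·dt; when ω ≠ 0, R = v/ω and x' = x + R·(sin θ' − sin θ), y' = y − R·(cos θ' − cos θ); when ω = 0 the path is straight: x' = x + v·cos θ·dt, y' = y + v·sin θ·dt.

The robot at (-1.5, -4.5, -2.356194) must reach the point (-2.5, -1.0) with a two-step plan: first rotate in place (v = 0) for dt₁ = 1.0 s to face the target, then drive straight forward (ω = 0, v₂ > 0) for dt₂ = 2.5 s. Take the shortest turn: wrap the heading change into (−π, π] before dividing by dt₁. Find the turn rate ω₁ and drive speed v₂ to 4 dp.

heading to target = atan2(-1−-4.5, -2.5−-1.5) = 1.8491
Δθ = wrap(1.8491 − -2.3562) = -2.0779; ω₁ = Δθ/dt₁ = -2.0779
distance = √((-2.5−-1.5)² + (-1−-4.5)²) = 3.6401; v₂ = distance/dt₂ = 1.4560

ω₁ = -2.0779, v₂ = 1.4560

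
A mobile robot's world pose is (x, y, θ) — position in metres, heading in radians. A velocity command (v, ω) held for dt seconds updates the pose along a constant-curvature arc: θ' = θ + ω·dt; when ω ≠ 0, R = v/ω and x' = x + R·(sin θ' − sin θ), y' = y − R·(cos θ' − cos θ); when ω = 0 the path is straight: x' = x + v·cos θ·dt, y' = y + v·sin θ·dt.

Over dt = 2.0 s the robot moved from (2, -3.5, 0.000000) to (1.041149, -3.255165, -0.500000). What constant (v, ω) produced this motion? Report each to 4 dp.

v = -0.5000, ω = -0.2500

Δθ = -0.500000 − 0.000000 = -0.500000
ω = Δθ/dt = -0.500000/2.0 = -0.2500
R = Δx/(sin θ' − sin θ) = 2.0000
v = R·ω = 2.0000·-0.2500 = -0.5000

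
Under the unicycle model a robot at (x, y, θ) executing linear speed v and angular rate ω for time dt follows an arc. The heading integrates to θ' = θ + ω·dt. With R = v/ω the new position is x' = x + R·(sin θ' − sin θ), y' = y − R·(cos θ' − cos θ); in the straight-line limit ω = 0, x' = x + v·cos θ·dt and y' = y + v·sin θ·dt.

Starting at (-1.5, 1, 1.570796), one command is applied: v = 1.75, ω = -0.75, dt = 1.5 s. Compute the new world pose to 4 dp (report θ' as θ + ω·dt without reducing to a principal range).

(-0.1727, 3.1053, 0.4458)

θ' = 1.5708 + -0.75·1.5 = 0.4458
R = v/ω = 1.75/-0.75 = -2.3333
x' = -1.5 + -2.3333·(sin 0.4458 − sin 1.5708) = -0.1727
y' = 1 − -2.3333·(cos 0.4458 − cos 1.5708) = 3.1053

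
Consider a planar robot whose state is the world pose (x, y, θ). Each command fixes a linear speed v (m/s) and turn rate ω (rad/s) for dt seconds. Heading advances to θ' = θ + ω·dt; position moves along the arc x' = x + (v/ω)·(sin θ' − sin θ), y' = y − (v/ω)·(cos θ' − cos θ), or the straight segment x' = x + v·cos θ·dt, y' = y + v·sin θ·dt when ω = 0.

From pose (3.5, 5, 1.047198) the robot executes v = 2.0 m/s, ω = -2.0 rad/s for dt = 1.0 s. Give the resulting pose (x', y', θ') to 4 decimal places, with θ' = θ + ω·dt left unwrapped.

θ' = 1.0472 + -2.0·1.0 = -0.9528
R = v/ω = 2.0/-2.0 = -1.0000
x' = 3.5 + -1.0000·(sin -0.9528 − sin 1.0472) = 5.1811
y' = 5 − -1.0000·(cos -0.9528 − cos 1.0472) = 5.0794

(5.1811, 5.0794, -0.9528)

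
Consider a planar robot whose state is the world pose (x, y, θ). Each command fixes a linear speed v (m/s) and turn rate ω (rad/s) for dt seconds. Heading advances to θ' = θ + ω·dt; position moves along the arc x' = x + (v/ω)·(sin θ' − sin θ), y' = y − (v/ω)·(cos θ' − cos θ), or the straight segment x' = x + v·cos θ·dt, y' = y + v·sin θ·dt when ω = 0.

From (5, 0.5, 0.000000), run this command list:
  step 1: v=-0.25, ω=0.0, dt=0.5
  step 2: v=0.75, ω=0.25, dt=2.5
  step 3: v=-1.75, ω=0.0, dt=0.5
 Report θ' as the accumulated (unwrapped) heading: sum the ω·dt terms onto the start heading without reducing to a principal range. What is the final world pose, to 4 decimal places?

(5.9207, 0.5552, 0.6250)

step 1: θ'=0.0000 (straight) → pose (4.8750, 0.5000, 0.0000)
step 2: θ'=0.6250 (R=3.0000) → pose (6.6303, 1.0671, 0.6250)
step 3: θ'=0.6250 (straight) → pose (5.9207, 0.5552, 0.6250)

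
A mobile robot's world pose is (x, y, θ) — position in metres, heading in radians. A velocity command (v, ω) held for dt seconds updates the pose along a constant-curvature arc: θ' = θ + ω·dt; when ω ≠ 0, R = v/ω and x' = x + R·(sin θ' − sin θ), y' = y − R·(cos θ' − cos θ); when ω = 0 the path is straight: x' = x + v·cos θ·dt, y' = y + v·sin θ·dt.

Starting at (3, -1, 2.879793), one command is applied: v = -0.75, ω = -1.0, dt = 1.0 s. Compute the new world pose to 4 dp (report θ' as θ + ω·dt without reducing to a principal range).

(3.5204, -1.4964, 1.8798)

θ' = 2.8798 + -1.0·1.0 = 1.8798
R = v/ω = -0.75/-1.0 = 0.7500
x' = 3 + 0.7500·(sin 1.8798 − sin 2.8798) = 3.5204
y' = -1 − 0.7500·(cos 1.8798 − cos 2.8798) = -1.4964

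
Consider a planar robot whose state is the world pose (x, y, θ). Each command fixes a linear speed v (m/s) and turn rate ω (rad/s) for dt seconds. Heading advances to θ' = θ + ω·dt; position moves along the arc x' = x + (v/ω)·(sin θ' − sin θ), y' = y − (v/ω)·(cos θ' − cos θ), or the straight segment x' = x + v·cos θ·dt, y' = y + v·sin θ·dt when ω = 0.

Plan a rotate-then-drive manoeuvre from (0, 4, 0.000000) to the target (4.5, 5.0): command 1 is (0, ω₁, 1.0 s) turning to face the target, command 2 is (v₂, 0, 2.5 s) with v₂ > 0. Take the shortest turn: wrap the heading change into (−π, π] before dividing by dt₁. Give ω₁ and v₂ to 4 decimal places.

ω₁ = 0.2187, v₂ = 1.8439

heading to target = atan2(5−4, 4.5−0) = 0.2187
Δθ = wrap(0.2187 − 0.0000) = 0.2187; ω₁ = Δθ/dt₁ = 0.2187
distance = √((4.5−0)² + (5−4)²) = 4.6098; v₂ = distance/dt₂ = 1.8439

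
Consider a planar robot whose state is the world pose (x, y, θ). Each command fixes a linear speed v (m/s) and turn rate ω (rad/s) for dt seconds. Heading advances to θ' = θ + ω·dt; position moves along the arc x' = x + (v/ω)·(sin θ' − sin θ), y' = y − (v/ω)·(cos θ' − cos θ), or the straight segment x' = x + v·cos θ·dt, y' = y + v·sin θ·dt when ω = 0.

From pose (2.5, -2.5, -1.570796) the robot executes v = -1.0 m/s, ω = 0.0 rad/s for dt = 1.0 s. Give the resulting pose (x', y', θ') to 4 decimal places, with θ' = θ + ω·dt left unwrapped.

(2.5000, -1.5000, -1.5708)

θ' = -1.5708 + 0.0·1.0 = -1.5708
ω = 0 → straight: x' = 2.5 + -1.0·cos(-1.5708)·1.0 = 2.5000
y' = -2.5 + -1.0·sin(-1.5708)·1.0 = -1.5000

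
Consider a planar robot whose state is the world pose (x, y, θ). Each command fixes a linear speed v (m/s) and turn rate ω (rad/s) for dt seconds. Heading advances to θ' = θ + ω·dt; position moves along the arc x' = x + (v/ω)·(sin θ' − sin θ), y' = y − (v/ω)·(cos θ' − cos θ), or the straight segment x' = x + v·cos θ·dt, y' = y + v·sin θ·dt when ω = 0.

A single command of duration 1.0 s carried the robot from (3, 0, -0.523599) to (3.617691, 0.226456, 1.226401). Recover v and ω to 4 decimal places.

v = 0.7500, ω = 1.7500

Δθ = 1.226401 − -0.523599 = 1.750000
ω = Δθ/dt = 1.750000/1.0 = 1.7500
R = Δx/(sin θ' − sin θ) = 0.4286
v = R·ω = 0.4286·1.7500 = 0.7500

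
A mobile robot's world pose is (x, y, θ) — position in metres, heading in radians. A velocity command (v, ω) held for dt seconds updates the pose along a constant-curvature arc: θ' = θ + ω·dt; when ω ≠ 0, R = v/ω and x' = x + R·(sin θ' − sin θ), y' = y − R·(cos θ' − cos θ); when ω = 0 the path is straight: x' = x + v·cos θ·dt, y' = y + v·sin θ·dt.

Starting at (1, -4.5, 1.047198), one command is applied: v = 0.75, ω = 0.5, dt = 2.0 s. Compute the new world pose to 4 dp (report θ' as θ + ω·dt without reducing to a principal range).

θ' = 1.0472 + 0.5·2.0 = 2.0472
R = v/ω = 0.75/0.5 = 1.5000
x' = 1 + 1.5000·(sin 2.0472 − sin 1.0472) = 1.0339
y' = -4.5 − 1.5000·(cos 2.0472 − cos 1.0472) = -3.0621

(1.0339, -3.0621, 2.0472)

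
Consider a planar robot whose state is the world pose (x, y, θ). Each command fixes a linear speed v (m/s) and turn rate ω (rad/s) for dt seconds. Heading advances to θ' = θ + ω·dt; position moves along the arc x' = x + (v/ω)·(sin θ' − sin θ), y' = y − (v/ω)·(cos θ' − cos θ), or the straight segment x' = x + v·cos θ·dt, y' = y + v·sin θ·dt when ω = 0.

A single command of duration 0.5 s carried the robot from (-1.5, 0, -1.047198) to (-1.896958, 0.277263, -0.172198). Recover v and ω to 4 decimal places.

Δθ = -0.172198 − -1.047198 = 0.875000
ω = Δθ/dt = 0.875000/0.5 = 1.7500
R = Δx/(sin θ' − sin θ) = -0.5714
v = R·ω = -0.5714·1.7500 = -1.0000

v = -1.0000, ω = 1.7500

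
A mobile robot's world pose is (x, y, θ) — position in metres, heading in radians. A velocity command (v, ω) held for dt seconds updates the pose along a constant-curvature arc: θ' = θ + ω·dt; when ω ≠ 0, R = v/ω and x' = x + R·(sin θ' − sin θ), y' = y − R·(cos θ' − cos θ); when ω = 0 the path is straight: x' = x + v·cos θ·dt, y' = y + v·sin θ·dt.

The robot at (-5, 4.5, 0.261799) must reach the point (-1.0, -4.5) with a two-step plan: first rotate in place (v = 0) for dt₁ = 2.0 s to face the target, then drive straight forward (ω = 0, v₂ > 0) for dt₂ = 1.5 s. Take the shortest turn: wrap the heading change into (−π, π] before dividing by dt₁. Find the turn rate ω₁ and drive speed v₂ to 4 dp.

heading to target = atan2(-4.5−4.5, -1−-5) = -1.1526
Δθ = wrap(-1.1526 − 0.2618) = -1.4144; ω₁ = Δθ/dt₁ = -0.7072
distance = √((-1−-5)² + (-4.5−4.5)²) = 9.8489; v₂ = distance/dt₂ = 6.5659

ω₁ = -0.7072, v₂ = 6.5659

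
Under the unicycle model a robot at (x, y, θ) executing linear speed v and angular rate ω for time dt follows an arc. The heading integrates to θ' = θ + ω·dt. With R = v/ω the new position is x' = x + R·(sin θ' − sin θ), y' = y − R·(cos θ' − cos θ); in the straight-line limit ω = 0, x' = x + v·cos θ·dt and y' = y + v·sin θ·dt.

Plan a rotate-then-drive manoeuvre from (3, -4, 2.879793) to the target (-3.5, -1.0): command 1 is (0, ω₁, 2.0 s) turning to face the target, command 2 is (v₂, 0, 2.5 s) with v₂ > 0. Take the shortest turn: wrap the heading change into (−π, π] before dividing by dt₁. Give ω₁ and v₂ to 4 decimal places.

heading to target = atan2(-1−-4, -3.5−3) = 2.7092
Δθ = wrap(2.7092 − 2.8798) = -0.1706; ω₁ = Δθ/dt₁ = -0.0853
distance = √((-3.5−3)² + (-1−-4)²) = 7.1589; v₂ = distance/dt₂ = 2.8636

ω₁ = -0.0853, v₂ = 2.8636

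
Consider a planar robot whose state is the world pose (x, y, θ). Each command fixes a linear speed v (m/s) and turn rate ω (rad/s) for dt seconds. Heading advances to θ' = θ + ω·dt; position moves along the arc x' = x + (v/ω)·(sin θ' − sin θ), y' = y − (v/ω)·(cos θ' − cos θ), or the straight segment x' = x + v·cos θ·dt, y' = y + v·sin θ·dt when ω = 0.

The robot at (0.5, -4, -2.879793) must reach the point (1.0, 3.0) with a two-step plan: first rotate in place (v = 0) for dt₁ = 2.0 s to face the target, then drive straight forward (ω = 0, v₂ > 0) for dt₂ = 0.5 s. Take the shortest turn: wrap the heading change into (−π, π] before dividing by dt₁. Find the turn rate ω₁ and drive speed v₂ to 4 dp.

heading to target = atan2(3−-4, 1−0.5) = 1.4995
Δθ = wrap(1.4995 − -2.8798) = -1.9039; ω₁ = Δθ/dt₁ = -0.9520
distance = √((1−0.5)² + (3−-4)²) = 7.0178; v₂ = distance/dt₂ = 14.0357

ω₁ = -0.9520, v₂ = 14.0357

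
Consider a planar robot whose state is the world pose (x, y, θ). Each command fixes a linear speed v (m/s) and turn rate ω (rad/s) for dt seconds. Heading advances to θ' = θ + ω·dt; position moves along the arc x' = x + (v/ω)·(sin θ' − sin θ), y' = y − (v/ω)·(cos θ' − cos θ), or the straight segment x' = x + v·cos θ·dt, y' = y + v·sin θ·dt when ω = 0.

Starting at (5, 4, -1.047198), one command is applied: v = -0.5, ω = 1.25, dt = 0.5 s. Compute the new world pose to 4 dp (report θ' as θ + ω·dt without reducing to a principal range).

(4.8175, 4.1649, -0.4222)

θ' = -1.0472 + 1.25·0.5 = -0.4222
R = v/ω = -0.5/1.25 = -0.4000
x' = 5 + -0.4000·(sin -0.4222 − sin -1.0472) = 4.8175
y' = 4 − -0.4000·(cos -0.4222 − cos -1.0472) = 4.1649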